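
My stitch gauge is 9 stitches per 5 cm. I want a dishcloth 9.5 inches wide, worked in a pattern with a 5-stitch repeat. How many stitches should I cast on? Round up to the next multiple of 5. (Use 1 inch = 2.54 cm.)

9.5 in = 9.5 × 2.54 = 24.13 cm.
9 / 5 = 1.8 sts/cm.
24.13 × 1.8 = 43.43 sts.
→ 45.

Cast on 45 stitches.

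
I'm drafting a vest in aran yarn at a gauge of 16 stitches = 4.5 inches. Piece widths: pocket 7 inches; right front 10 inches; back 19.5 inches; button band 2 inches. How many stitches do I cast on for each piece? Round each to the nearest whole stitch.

pocket 25; right front 36; back 69; button band 7.

Rate = 16/4.5 = 3.556 sts per in.
pocket: 7 × 3.556 = 24.89 → 25.
right front: 10 × 3.556 = 35.56 → 36.
back: 19.5 × 3.556 = 69.33 → 69.
button band: 2 × 3.556 = 7.11 → 7.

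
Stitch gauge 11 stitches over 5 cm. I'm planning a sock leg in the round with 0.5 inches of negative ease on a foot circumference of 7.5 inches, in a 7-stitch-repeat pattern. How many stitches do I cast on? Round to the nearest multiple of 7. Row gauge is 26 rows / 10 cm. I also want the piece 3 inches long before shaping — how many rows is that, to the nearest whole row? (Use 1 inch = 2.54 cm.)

Finished = 7.5 − 0.5 = 7 inches.
7 inches × 2.54 = 17.78 cm.
11/5 = 2.2 sts per cm; 17.78 × 2.2 = 39.12 sts.
Nearest multiple of 7 → 42.
3 inches = 7.62 cm; × 2.6 = 19.81 → 20 rows.

Cast on 42 stitches; work 20 rows.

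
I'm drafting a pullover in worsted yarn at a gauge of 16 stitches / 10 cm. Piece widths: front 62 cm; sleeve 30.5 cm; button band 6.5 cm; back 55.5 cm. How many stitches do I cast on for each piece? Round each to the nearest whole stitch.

front 99; sleeve 49; button band 10; back 89.

Rate = 16/10 = 1.6 sts per cm.
front: 62 × 1.6 = 99.20 → 99.
sleeve: 30.5 × 1.6 = 48.80 → 49.
button band: 6.5 × 1.6 = 10.40 → 10.
back: 55.5 × 1.6 = 88.80 → 89.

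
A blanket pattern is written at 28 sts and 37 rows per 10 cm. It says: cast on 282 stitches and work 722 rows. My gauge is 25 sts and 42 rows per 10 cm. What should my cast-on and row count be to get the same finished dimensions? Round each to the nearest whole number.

Stitches: 282 × 25/28 = 251.79 → 252.
Rows: 722 × 42/37 = 819.57 → 820.

Cast on 252 stitches; work 820 rows.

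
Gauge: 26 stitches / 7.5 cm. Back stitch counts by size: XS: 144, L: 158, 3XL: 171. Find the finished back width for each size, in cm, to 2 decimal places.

XS 41.54 cm; L 45.58 cm; 3XL 49.33 cm.

26/7.5 = 3.467 sts per cm.
XS: 144 / 3.467 = 41.538 → 41.54 cm.
L: 158 / 3.467 = 45.577 → 45.58 cm.
3XL: 171 / 3.467 = 49.327 → 49.33 cm.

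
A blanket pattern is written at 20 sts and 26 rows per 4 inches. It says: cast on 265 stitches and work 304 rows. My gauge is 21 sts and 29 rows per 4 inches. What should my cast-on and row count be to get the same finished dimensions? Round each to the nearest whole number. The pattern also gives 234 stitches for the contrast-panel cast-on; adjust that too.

Stitches: 265 × 21/20 = 278.25 → 278.
Rows: 304 × 29/26 = 339.08 → 339.
contrast-panel cast-on: 234 × 21/20 = 245.70 → 246.

Cast on 278 stitches; work 339 rows; contrast-panel cast-on 246 stitches.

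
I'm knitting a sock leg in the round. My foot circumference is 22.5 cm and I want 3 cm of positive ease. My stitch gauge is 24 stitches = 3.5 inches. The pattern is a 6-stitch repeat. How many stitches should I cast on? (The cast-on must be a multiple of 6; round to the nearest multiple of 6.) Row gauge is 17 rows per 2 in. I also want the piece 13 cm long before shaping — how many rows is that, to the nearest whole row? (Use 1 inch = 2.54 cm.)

Cast on 66 stitches; work 44 rows.

Finished = 22.5 + 3 = 25.5 cm.
25.5 cm × 1/2.54 = 10.04 inches.
24/3.5 = 6.857 sts per in; 10.04 × 6.857 = 68.84 sts.
Nearest multiple of 6 → 66.
13 cm = 5.12 inches; × 8.5 = 43.50 → 44 rows.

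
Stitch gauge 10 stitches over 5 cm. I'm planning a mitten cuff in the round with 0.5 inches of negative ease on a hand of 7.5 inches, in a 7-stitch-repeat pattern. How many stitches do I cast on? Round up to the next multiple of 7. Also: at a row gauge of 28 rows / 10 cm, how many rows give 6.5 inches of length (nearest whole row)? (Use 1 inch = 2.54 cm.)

Cast on 42 stitches; work 46 rows.

Finished = 7.5 − 0.5 = 7 inches.
7 inches × 2.54 = 17.78 cm.
10/5 = 2 sts per cm; 17.78 × 2 = 35.56 sts.
Next multiple of 7 → 42.
6.5 inches = 16.51 cm; × 2.8 = 46.23 → 46 rows.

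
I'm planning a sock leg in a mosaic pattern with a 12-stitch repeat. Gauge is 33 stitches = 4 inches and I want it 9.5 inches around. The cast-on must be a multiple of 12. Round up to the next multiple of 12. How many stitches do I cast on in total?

33 / 4 = 8.25 sts per inch.
9.5 × 8.25 = 78.38 sts.
Next multiple of 12: 84.

CO 84 sts.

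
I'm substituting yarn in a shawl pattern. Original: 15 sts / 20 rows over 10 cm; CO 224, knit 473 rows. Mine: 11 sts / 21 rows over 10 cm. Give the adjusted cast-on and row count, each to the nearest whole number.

Stitches: 224 × 11/15 = 164.27 → 164.
Rows: 473 × 21/20 = 496.65 → 497.

Cast on 164 stitches; work 497 rows.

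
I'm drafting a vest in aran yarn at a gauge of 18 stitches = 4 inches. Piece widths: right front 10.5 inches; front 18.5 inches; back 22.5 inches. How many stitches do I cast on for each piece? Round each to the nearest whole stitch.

right front 47; front 83; back 101.

Rate = 18/4 = 4.5 sts per in.
right front: 10.5 × 4.5 = 47.25 → 47.
front: 18.5 × 4.5 = 83.25 → 83.
back: 22.5 × 4.5 = 101.25 → 101.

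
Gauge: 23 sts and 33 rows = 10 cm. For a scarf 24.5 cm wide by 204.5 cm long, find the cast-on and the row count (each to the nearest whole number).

Cast on 56 stitches and work 675 rows.

Stitch gauge = 23/10 = 2.3 sts/cm; 24.5 × 2.3 = 56.35 → 56 sts.
Row gauge = 33/10 = 3.3 rows/cm; 204.5 × 3.3 = 674.85 → 675 rows.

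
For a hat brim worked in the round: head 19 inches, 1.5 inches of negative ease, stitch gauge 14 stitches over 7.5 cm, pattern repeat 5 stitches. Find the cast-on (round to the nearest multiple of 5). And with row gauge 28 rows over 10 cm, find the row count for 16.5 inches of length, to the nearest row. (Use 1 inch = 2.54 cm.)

Finished = 19 − 1.5 = 17.5 inches.
17.5 inches × 2.54 = 44.45 cm.
14/7.5 = 1.867 sts per cm; 44.45 × 1.867 = 82.97 sts.
Nearest multiple of 5 → 85.
16.5 inches = 41.91 cm; × 2.8 = 117.35 → 117 rows.

Cast on 85 stitches; work 117 rows.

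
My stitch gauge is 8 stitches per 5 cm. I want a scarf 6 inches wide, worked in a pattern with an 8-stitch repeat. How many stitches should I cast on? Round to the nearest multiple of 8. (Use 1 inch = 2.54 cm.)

6 in = 6 × 2.54 = 15.24 cm.
8 / 5 = 1.6 sts/cm.
15.24 × 1.6 = 24.38 sts.
→ 24.

Cast on 24 stitches.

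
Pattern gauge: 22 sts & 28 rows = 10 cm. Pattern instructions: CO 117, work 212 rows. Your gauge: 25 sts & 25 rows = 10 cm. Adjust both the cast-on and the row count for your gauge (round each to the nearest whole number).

Stitches: 117 × 25/22 = 132.95 → 133.
Rows: 212 × 25/28 = 189.29 → 189.

Cast on 133 stitches; work 189 rows.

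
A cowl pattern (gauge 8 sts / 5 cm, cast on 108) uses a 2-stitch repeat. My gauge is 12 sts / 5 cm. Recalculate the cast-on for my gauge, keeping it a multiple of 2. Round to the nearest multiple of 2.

108 × 12 / 8 = 162.00.
Nearest multiple of 2: 162.

162 stitches.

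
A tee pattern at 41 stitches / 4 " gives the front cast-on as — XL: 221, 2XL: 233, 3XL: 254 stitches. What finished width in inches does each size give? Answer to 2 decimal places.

41/4 = 10.25 sts per in.
XL: 221 / 10.25 = 21.561 → 21.56 in.
2XL: 233 / 10.25 = 22.732 → 22.73 in.
3XL: 254 / 10.25 = 24.780 → 24.78 in.

XL 21.56 inches; 2XL 22.73 inches; 3XL 24.78 inches.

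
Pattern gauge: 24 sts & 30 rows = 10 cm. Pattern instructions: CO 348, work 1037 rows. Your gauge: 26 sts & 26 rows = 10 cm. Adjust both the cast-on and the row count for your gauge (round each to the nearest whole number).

Cast on 377 stitches; work 899 rows.

Stitches: 348 × 26/24 = 377.00 → 377.
Rows: 1037 × 26/30 = 898.73 → 899.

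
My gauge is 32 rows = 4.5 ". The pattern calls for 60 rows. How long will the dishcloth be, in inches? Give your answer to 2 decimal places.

32 rows / 4.5 inch = 7.111 rows per inch.
60 / 7.111 = 8.438 inches.

8.44 inches.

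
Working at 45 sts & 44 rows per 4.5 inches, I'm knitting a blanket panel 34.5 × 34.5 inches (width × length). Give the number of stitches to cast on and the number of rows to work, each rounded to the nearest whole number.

Cast on 345 stitches and work 337 rows.

Stitch gauge = 45/4.5 = 10 sts/in; 34.5 × 10 = 345.00 → 345 sts.
Row gauge = 44/4.5 = 9.778 rows/in; 34.5 × 9.778 = 337.33 → 337 rows.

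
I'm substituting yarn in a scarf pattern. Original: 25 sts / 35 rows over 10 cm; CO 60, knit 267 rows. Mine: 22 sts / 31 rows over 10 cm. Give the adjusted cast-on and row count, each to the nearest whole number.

Cast on 53 stitches; work 236 rows.

Stitches: 60 × 22/25 = 52.80 → 53.
Rows: 267 × 31/35 = 236.49 → 236.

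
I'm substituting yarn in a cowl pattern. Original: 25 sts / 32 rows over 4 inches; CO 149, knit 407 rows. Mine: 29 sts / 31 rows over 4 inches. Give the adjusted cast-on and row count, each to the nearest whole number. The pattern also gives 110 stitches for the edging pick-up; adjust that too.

Cast on 173 stitches; work 394 rows; edging pick-up 128 stitches.

Stitches: 149 × 29/25 = 172.84 → 173.
Rows: 407 × 31/32 = 394.28 → 394.
edging pick-up: 110 × 29/25 = 127.60 → 128.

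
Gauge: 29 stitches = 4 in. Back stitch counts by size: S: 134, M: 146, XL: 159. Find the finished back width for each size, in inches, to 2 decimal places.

29/4 = 7.25 sts per in.
S: 134 / 7.25 = 18.483 → 18.48 in.
M: 146 / 7.25 = 20.138 → 20.14 in.
XL: 159 / 7.25 = 21.931 → 21.93 in.

S 18.48 inches; M 20.14 inches; XL 21.93 inches.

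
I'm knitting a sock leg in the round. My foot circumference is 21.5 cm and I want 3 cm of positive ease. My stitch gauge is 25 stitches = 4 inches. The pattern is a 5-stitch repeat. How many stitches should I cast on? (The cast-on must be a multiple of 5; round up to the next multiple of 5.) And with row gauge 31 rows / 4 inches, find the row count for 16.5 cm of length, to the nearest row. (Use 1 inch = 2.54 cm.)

Finished = 21.5 + 3 = 24.5 cm.
24.5 cm × 1/2.54 = 9.65 inches.
25/4 = 6.25 sts per in; 9.65 × 6.25 = 60.29 sts.
Next multiple of 5 → 65.
16.5 cm = 6.50 inches; × 7.75 = 50.34 → 50 rows.

Cast on 65 stitches; work 50 rows.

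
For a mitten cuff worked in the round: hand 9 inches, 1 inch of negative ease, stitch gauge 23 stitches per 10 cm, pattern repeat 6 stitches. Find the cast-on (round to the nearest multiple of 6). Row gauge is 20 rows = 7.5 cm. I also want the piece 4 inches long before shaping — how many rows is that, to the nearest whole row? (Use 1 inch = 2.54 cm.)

Finished = 9 − 1 = 8 inches.
8 inches × 2.54 = 20.32 cm.
23/10 = 2.3 sts per cm; 20.32 × 2.3 = 46.74 sts.
Nearest multiple of 6 → 48.
4 inches = 10.16 cm; × 2.667 = 27.09 → 27 rows.

Cast on 48 stitches; work 27 rows.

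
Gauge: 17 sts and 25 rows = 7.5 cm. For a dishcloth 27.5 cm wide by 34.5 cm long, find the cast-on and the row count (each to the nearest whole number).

Stitch gauge = 17/7.5 = 2.267 sts/cm; 27.5 × 2.267 = 62.33 → 62 sts.
Row gauge = 25/7.5 = 3.333 rows/cm; 34.5 × 3.333 = 115.00 → 115 rows.

Cast on 62 stitches and work 115 rows.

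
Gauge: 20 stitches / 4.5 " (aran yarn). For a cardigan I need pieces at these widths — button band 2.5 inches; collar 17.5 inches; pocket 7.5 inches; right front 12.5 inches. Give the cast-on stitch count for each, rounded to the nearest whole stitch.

Rate = 20/4.5 = 4.444 sts per in.
button band: 2.5 × 4.444 = 11.11 → 11.
collar: 17.5 × 4.444 = 77.78 → 78.
pocket: 7.5 × 4.444 = 33.33 → 33.
right front: 12.5 × 4.444 = 55.56 → 56.

button band 11; collar 78; pocket 33; right front 56.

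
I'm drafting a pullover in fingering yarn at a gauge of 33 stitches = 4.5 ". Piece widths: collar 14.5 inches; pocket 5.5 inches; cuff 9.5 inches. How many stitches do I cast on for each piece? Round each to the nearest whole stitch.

collar 106; pocket 40; cuff 70.

Rate = 33/4.5 = 7.333 sts per in.
collar: 14.5 × 7.333 = 106.33 → 106.
pocket: 5.5 × 7.333 = 40.33 → 40.
cuff: 9.5 × 7.333 = 69.67 → 70.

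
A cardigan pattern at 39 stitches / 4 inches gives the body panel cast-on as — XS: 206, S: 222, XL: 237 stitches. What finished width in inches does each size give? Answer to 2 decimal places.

39/4 = 9.75 sts per in.
XS: 206 / 9.75 = 21.128 → 21.13 in.
S: 222 / 9.75 = 22.769 → 22.77 in.
XL: 237 / 9.75 = 24.308 → 24.31 in.

XS 21.13 inches; S 22.77 inches; XL 24.31 inches.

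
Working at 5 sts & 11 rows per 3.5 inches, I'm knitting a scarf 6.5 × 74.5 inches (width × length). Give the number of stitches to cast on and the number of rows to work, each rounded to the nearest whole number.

Stitch gauge = 5/3.5 = 1.429 sts/in; 6.5 × 1.429 = 9.29 → 9 sts.
Row gauge = 11/3.5 = 3.143 rows/in; 74.5 × 3.143 = 234.14 → 234 rows.

Cast on 9 stitches and work 234 rows.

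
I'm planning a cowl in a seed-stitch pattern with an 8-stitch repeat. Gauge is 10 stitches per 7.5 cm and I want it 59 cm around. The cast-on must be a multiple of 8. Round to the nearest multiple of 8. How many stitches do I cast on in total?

Cast on 80 stitches.

10 / 7.5 = 1.333 sts per cm.
59 × 1.333 = 78.67 sts.
Nearest multiple of 8: 80.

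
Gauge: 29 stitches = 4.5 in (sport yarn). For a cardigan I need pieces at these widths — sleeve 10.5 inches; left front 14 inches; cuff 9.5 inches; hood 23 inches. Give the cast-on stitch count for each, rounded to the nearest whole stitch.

Rate = 29/4.5 = 6.444 sts per in.
sleeve: 10.5 × 6.444 = 67.67 → 68.
left front: 14 × 6.444 = 90.22 → 90.
cuff: 9.5 × 6.444 = 61.22 → 61.
hood: 23 × 6.444 = 148.22 → 148.

sleeve 68; left front 90; cuff 61; hood 148.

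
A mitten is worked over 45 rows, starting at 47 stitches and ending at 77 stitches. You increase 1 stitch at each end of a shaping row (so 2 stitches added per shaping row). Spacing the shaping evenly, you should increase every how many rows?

Increase every 3rd row.

Stitches to add: |77 − 47| = 30.
Shaping rows needed: 30 / 2 = 15.
45 rows / 15 = every 3 rows.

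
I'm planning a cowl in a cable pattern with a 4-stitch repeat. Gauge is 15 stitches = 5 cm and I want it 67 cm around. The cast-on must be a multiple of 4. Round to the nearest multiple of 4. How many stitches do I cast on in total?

15 / 5 = 3 sts per cm.
67 × 3 = 201.00 sts.
Nearest multiple of 4: 200.

200 stitches.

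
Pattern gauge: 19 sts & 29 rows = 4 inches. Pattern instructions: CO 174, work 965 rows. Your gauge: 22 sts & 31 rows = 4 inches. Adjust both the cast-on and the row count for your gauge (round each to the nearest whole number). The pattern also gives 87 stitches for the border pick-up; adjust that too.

Stitches: 174 × 22/19 = 201.47 → 201.
Rows: 965 × 31/29 = 1031.55 → 1032.
border pick-up: 87 × 22/19 = 100.74 → 101.

Cast on 201 stitches; work 1032 rows; border pick-up 101 stitches.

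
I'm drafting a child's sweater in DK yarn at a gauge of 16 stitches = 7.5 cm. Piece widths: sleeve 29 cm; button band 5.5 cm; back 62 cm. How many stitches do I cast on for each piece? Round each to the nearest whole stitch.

Rate = 16/7.5 = 2.133 sts per cm.
sleeve: 29 × 2.133 = 61.87 → 62.
button band: 5.5 × 2.133 = 11.73 → 12.
back: 62 × 2.133 = 132.27 → 132.

sleeve 62; button band 12; back 132.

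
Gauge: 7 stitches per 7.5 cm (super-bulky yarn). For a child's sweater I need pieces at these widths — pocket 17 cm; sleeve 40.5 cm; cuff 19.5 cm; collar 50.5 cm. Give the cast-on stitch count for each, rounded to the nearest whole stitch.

Rate = 7/7.5 = 0.933 sts per cm.
pocket: 17 × 0.933 = 15.87 → 16.
sleeve: 40.5 × 0.933 = 37.80 → 38.
cuff: 19.5 × 0.933 = 18.20 → 18.
collar: 50.5 × 0.933 = 47.13 → 47.

pocket 16; sleeve 38; cuff 18; collar 47.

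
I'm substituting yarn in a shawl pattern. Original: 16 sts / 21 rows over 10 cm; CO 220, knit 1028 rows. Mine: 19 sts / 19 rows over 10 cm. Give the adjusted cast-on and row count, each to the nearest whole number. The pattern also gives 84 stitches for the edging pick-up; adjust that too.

Cast on 261 stitches; work 930 rows; edging pick-up 100 stitches.

Stitches: 220 × 19/16 = 261.25 → 261.
Rows: 1028 × 19/21 = 930.10 → 930.
edging pick-up: 84 × 19/16 = 99.75 → 100.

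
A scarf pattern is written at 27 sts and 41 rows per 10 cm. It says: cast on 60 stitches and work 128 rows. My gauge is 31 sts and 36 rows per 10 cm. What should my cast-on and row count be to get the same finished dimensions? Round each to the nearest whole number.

Stitches: 60 × 31/27 = 68.89 → 69.
Rows: 128 × 36/41 = 112.39 → 112.

Cast on 69 stitches; work 112 rows.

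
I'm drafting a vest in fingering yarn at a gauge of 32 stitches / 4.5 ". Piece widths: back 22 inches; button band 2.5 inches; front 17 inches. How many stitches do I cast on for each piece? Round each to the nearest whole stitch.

Rate = 32/4.5 = 7.111 sts per in.
back: 22 × 7.111 = 156.44 → 156.
button band: 2.5 × 7.111 = 17.78 → 18.
front: 17 × 7.111 = 120.89 → 121.

back 156; button band 18; front 121.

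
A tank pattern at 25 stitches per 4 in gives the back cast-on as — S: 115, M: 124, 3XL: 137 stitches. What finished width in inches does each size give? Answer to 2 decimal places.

25/4 = 6.25 sts per in.
S: 115 / 6.25 = 18.400 → 18.40 in.
M: 124 / 6.25 = 19.840 → 19.84 in.
3XL: 137 / 6.25 = 21.920 → 21.92 in.

S 18.40 inches; M 19.84 inches; 3XL 21.92 inches.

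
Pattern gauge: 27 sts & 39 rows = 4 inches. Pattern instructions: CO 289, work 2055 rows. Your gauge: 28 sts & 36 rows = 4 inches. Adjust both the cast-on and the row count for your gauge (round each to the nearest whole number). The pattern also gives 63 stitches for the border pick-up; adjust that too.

Cast on 300 stitches; work 1897 rows; border pick-up 65 stitches.

Stitches: 289 × 28/27 = 299.70 → 300.
Rows: 2055 × 36/39 = 1896.92 → 1897.
border pick-up: 63 × 28/27 = 65.33 → 65.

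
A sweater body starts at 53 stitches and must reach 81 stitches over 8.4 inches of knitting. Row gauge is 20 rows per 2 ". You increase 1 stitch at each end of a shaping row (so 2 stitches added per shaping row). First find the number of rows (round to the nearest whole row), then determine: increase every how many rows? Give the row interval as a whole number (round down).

Increase every 6th row.

Rows = 8.4 × 10 = 84.0 → 84 rows.
Stitches to add: 28 → 14 shaping rows (at 2 st each).
84 / 14 = 6.00 → every 6 rows.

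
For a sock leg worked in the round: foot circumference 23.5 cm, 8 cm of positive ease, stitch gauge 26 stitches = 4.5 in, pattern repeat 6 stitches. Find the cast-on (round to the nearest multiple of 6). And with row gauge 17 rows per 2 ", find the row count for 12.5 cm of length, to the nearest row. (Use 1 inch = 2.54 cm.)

Cast on 72 stitches; work 42 rows.

Finished = 23.5 + 8 = 31.5 cm.
31.5 cm × 1/2.54 = 12.40 inches.
26/4.5 = 5.778 sts per in; 12.40 × 5.778 = 71.65 sts.
Nearest multiple of 6 → 72.
12.5 cm = 4.92 inches; × 8.5 = 41.83 → 42 rows.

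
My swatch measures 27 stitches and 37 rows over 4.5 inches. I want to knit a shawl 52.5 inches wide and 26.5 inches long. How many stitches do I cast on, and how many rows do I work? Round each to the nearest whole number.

Stitch gauge = 27/4.5 = 6 sts/in; 52.5 × 6 = 315.00 → 315 sts.
Row gauge = 37/4.5 = 8.222 rows/in; 26.5 × 8.222 = 217.89 → 218 rows.

Cast on 315 stitches and work 218 rows.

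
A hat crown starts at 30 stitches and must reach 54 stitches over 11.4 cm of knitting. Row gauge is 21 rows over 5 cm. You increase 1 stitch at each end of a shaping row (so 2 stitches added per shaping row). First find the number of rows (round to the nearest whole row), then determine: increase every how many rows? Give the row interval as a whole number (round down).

Increase every 4th row.

Rows = 11.4 × 4.2 = 47.9 → 48 rows.
Stitches to add: 24 → 12 shaping rows (at 2 st each).
48 / 12 = 4.00 → every 4 rows.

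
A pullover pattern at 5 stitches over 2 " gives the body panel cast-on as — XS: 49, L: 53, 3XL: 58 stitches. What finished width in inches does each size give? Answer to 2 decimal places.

5/2 = 2.5 sts per in.
XS: 49 / 2.5 = 19.600 → 19.60 in.
L: 53 / 2.5 = 21.200 → 21.20 in.
3XL: 58 / 2.5 = 23.200 → 23.20 in.

XS 19.60 inches; L 21.20 inches; 3XL 23.20 inches.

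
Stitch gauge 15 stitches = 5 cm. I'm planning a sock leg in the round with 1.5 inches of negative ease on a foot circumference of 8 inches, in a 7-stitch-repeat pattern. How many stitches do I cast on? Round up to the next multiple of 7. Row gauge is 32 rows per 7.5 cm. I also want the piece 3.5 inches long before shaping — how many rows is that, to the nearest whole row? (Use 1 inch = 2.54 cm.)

Cast on 56 stitches; work 38 rows.

Finished = 8 − 1.5 = 6.5 inches.
6.5 inches × 2.54 = 16.51 cm.
15/5 = 3 sts per cm; 16.51 × 3 = 49.53 sts.
Next multiple of 7 → 56.
3.5 inches = 8.89 cm; × 4.267 = 37.93 → 38 rows.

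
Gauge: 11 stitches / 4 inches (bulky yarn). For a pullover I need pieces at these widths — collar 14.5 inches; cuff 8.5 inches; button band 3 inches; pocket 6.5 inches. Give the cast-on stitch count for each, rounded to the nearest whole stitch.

collar 40; cuff 23; button band 8; pocket 18.

Rate = 11/4 = 2.75 sts per in.
collar: 14.5 × 2.75 = 39.88 → 40.
cuff: 8.5 × 2.75 = 23.38 → 23.
button band: 3 × 2.75 = 8.25 → 8.
pocket: 6.5 × 2.75 = 17.88 → 18.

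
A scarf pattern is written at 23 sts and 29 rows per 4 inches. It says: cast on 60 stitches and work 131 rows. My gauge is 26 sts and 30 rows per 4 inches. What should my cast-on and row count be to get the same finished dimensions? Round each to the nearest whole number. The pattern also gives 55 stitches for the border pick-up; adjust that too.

Cast on 68 stitches; work 136 rows; border pick-up 62 stitches.

Stitches: 60 × 26/23 = 67.83 → 68.
Rows: 131 × 30/29 = 135.52 → 136.
border pick-up: 55 × 26/23 = 62.17 → 62.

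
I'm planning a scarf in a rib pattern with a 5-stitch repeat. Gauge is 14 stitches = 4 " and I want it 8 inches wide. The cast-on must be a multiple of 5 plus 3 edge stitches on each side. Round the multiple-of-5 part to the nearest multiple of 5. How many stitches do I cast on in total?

Cast on 26 stitches.

14 / 4 = 3.5 sts per inch.
8 × 3.5 = 28.00 sts.
Less 6 edge sts → 22.00 for the repeat.
Nearest multiple of 5: 20.
Add back 6 edge sts → 26.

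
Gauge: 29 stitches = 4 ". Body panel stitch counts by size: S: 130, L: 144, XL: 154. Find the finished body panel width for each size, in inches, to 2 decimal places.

29/4 = 7.25 sts per in.
S: 130 / 7.25 = 17.931 → 17.93 in.
L: 144 / 7.25 = 19.862 → 19.86 in.
XL: 154 / 7.25 = 21.241 → 21.24 in.

S 17.93 inches; L 19.86 inches; XL 21.24 inches.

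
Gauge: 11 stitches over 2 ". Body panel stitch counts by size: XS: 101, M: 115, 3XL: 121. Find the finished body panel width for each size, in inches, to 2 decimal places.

11/2 = 5.5 sts per in.
XS: 101 / 5.5 = 18.364 → 18.36 in.
M: 115 / 5.5 = 20.909 → 20.91 in.
3XL: 121 / 5.5 = 22.000 → 22.00 in.

XS 18.36 inches; M 20.91 inches; 3XL 22.00 inches.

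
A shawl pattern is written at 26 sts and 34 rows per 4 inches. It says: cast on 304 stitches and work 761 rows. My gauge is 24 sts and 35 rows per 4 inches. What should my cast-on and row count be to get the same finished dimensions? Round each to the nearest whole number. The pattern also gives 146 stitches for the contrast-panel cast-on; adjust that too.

Cast on 281 stitches; work 783 rows; contrast-panel cast-on 135 stitches.

Stitches: 304 × 24/26 = 280.62 → 281.
Rows: 761 × 35/34 = 783.38 → 783.
contrast-panel cast-on: 146 × 24/26 = 134.77 → 135.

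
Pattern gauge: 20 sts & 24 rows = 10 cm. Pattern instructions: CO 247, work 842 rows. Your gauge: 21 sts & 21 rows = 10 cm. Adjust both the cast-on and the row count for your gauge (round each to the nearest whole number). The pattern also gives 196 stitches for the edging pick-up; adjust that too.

Cast on 259 stitches; work 737 rows; edging pick-up 206 stitches.

Stitches: 247 × 21/20 = 259.35 → 259.
Rows: 842 × 21/24 = 736.75 → 737.
edging pick-up: 196 × 21/20 = 205.80 → 206.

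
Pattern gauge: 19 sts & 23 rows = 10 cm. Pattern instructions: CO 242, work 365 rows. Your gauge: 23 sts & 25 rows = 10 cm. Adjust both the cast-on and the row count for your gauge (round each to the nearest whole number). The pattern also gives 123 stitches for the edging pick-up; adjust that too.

Stitches: 242 × 23/19 = 292.95 → 293.
Rows: 365 × 25/23 = 396.74 → 397.
edging pick-up: 123 × 23/19 = 148.89 → 149.

Cast on 293 stitches; work 397 rows; edging pick-up 149 stitches.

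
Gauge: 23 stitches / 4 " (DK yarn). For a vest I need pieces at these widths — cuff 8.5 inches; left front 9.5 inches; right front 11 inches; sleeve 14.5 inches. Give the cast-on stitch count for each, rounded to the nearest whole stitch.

Rate = 23/4 = 5.75 sts per in.
cuff: 8.5 × 5.75 = 48.88 → 49.
left front: 9.5 × 5.75 = 54.62 → 55.
right front: 11 × 5.75 = 63.25 → 63.
sleeve: 14.5 × 5.75 = 83.38 → 83.

cuff 49; left front 55; right front 63; sleeve 83.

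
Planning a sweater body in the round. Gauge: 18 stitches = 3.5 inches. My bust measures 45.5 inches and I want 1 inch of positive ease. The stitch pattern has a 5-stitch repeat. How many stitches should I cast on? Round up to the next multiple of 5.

Finished = 45.5 + 1 = 46.5 inches.
18 / 3.5 = 5.143 sts/in.
46.5 × 5.143 = 239.14 sts.
Next multiple of 5: 240.

240 stitches.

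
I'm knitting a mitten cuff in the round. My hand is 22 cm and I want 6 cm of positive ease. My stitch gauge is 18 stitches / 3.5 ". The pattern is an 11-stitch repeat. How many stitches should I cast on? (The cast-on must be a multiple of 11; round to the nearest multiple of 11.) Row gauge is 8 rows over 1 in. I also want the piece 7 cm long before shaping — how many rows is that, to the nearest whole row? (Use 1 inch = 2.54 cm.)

Finished = 22 + 6 = 28 cm.
28 cm × 1/2.54 = 11.02 inches.
18/3.5 = 5.143 sts per in; 11.02 × 5.143 = 56.69 sts.
Nearest multiple of 11 → 55.
7 cm = 2.76 inches; × 8 = 22.05 → 22 rows.

Cast on 55 stitches; work 22 rows.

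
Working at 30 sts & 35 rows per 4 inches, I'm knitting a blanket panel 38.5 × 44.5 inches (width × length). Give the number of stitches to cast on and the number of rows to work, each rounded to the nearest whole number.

Cast on 289 stitches and work 389 rows.

Stitch gauge = 30/4 = 7.5 sts/in; 38.5 × 7.5 = 288.75 → 289 sts.
Row gauge = 35/4 = 8.75 rows/in; 44.5 × 8.75 = 389.38 → 389 rows.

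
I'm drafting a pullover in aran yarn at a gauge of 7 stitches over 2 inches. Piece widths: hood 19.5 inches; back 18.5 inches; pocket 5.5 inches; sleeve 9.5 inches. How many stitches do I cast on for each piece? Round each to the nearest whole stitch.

Rate = 7/2 = 3.5 sts per in.
hood: 19.5 × 3.5 = 68.25 → 68.
back: 18.5 × 3.5 = 64.75 → 65.
pocket: 5.5 × 3.5 = 19.25 → 19.
sleeve: 9.5 × 3.5 = 33.25 → 33.

hood 68; back 65; pocket 19; sleeve 33.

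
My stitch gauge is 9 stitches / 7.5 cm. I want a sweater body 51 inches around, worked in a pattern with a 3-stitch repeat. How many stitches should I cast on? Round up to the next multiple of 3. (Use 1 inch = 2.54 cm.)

51 in = 51 × 2.54 = 129.54 cm.
9 / 7.5 = 1.2 sts/cm.
129.54 × 1.2 = 155.45 sts.
→ 156.

156 stitches.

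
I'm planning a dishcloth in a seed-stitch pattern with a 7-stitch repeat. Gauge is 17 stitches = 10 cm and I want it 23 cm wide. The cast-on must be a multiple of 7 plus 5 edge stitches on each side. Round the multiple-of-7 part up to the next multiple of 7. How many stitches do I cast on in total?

45 stitches.

17 / 10 = 1.7 sts per cm.
23 × 1.7 = 39.10 sts.
Less 10 edge sts → 29.10 for the repeat.
Next multiple of 7: 35.
Add back 10 edge sts → 45.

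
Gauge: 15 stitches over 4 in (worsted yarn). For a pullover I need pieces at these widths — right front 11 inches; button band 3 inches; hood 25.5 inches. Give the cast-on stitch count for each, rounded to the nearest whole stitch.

right front 41; button band 11; hood 96.

Rate = 15/4 = 3.75 sts per in.
right front: 11 × 3.75 = 41.25 → 41.
button band: 3 × 3.75 = 11.25 → 11.
hood: 25.5 × 3.75 = 95.62 → 96.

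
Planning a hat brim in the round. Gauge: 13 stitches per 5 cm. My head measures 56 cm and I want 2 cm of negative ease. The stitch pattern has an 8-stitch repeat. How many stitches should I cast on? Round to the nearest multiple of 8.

Finished = 56 − 2 = 54 cm.
13 / 5 = 2.6 sts/cm.
54 × 2.6 = 140.40 sts.
Nearest multiple of 8: 144.

CO 144 sts.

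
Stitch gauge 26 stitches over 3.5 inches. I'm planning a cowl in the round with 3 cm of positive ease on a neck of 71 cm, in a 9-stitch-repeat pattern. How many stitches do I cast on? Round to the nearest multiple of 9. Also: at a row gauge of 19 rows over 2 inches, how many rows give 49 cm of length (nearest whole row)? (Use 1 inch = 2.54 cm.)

Cast on 216 stitches; work 183 rows.

Finished = 71 + 3 = 74 cm.
74 cm × 1/2.54 = 29.13 inches.
26/3.5 = 7.429 sts per in; 29.13 × 7.429 = 216.42 sts.
Nearest multiple of 9 → 216.
49 cm = 19.29 inches; × 9.5 = 183.27 → 183 rows.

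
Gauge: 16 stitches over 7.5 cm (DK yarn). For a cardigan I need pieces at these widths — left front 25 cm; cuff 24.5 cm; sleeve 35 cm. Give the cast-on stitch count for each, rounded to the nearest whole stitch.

left front 53; cuff 52; sleeve 75.

Rate = 16/7.5 = 2.133 sts per cm.
left front: 25 × 2.133 = 53.33 → 53.
cuff: 24.5 × 2.133 = 52.27 → 52.
sleeve: 35 × 2.133 = 74.67 → 75.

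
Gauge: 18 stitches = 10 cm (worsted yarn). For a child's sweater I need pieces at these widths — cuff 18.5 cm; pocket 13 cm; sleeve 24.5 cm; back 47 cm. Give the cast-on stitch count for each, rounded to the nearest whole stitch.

cuff 33; pocket 23; sleeve 44; back 85.

Rate = 18/10 = 1.8 sts per cm.
cuff: 18.5 × 1.8 = 33.30 → 33.
pocket: 13 × 1.8 = 23.40 → 23.
sleeve: 24.5 × 1.8 = 44.10 → 44.
back: 47 × 1.8 = 84.60 → 85.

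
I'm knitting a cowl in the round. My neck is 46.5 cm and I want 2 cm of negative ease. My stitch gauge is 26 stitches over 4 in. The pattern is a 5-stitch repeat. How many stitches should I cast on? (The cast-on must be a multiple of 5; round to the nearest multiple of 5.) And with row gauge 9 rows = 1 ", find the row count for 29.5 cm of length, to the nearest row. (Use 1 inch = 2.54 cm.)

Finished = 46.5 − 2 = 44.5 cm.
44.5 cm × 1/2.54 = 17.52 inches.
26/4 = 6.5 sts per in; 17.52 × 6.5 = 113.88 sts.
Nearest multiple of 5 → 115.
29.5 cm = 11.61 inches; × 9 = 104.53 → 105 rows.

Cast on 115 stitches; work 105 rows.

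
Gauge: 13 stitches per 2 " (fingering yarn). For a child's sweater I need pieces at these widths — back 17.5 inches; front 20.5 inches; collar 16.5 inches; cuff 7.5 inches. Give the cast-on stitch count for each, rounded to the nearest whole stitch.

back 114; front 133; collar 107; cuff 49.

Rate = 13/2 = 6.5 sts per in.
back: 17.5 × 6.5 = 113.75 → 114.
front: 20.5 × 6.5 = 133.25 → 133.
collar: 16.5 × 6.5 = 107.25 → 107.
cuff: 7.5 × 6.5 = 48.75 → 49.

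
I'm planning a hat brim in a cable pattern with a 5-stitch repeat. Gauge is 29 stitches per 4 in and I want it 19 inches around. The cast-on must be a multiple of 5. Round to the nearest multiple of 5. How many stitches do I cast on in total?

29 / 4 = 7.25 sts per inch.
19 × 7.25 = 137.75 sts.
Nearest multiple of 5: 140.

CO 140 sts.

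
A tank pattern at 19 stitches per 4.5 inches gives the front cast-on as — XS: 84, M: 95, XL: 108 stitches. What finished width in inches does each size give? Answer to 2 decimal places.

XS 19.89 inches; M 22.50 inches; XL 25.58 inches.

19/4.5 = 4.222 sts per in.
XS: 84 / 4.222 = 19.895 → 19.89 in.
M: 95 / 4.222 = 22.500 → 22.50 in.
XL: 108 / 4.222 = 25.579 → 25.58 in.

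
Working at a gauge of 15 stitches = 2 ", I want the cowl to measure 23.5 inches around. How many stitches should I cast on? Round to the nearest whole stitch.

Cast on 176 stitches.

15 stitches / 2 in = 7.5 stitches per inch.
23.5 × 7.5 = 176.25 stitches.
Round to nearest → 176.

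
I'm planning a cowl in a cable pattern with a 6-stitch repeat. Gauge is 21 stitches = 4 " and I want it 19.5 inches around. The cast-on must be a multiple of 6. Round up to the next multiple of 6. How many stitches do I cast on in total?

108 stitches.

21 / 4 = 5.25 sts per inch.
19.5 × 5.25 = 102.38 sts.
Next multiple of 6: 108.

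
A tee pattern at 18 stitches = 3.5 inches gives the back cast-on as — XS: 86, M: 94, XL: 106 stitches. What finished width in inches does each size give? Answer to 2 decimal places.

18/3.5 = 5.143 sts per in.
XS: 86 / 5.143 = 16.722 → 16.72 in.
M: 94 / 5.143 = 18.278 → 18.28 in.
XL: 106 / 5.143 = 20.611 → 20.61 in.

XS 16.72 inches; M 18.28 inches; XL 20.61 inches.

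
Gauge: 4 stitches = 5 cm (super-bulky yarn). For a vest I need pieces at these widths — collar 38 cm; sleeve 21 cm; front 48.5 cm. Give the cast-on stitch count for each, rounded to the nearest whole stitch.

Rate = 4/5 = 0.8 sts per cm.
collar: 38 × 0.8 = 30.40 → 30.
sleeve: 21 × 0.8 = 16.80 → 17.
front: 48.5 × 0.8 = 38.80 → 39.

collar 30; sleeve 17; front 39.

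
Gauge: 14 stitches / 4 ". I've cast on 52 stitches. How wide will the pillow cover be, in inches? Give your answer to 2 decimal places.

14.86 inches.

14 stitches / 4 inch = 3.5 stitches per inch.
52 / 3.5 = 14.857 inches.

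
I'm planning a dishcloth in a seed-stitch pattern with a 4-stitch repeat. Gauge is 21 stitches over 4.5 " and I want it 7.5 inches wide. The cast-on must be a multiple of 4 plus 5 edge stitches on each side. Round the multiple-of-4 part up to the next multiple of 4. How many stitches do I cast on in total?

21 / 4.5 = 4.667 sts per inch.
7.5 × 4.667 = 35.00 sts.
Less 10 edge sts → 25.00 for the repeat.
Next multiple of 4: 28.
Add back 10 edge sts → 38.

CO 38 sts.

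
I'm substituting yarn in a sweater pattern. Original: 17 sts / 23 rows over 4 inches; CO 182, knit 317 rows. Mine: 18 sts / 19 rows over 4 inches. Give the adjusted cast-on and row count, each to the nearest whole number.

Cast on 193 stitches; work 262 rows.

Stitches: 182 × 18/17 = 192.71 → 193.
Rows: 317 × 19/23 = 261.87 → 262.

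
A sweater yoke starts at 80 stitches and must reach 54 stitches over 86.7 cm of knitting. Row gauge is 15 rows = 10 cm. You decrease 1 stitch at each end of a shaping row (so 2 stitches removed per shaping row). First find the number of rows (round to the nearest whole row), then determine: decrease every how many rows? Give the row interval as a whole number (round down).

Decrease every 10th row.

Rows = 86.7 × 1.5 = 130.1 → 130 rows.
Stitches to remove: 26 → 13 shaping rows (at 2 st each).
130 / 13 = 10.00 → every 10 rows.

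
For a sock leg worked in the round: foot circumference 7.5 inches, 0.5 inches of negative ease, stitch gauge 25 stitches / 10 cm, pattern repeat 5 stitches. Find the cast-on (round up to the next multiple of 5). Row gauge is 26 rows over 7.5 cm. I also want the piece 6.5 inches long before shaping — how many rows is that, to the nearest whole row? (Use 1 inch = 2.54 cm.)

Finished = 7.5 − 0.5 = 7 inches.
7 inches × 2.54 = 17.78 cm.
25/10 = 2.5 sts per cm; 17.78 × 2.5 = 44.45 sts.
Next multiple of 5 → 45.
6.5 inches = 16.51 cm; × 3.467 = 57.23 → 57 rows.

Cast on 45 stitches; work 57 rows.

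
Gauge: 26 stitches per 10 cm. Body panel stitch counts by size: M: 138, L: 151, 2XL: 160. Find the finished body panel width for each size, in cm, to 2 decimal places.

M 53.08 cm; L 58.08 cm; 2XL 61.54 cm.

26/10 = 2.6 sts per cm.
M: 138 / 2.6 = 53.077 → 53.08 cm.
L: 151 / 2.6 = 58.077 → 58.08 cm.
2XL: 160 / 2.6 = 61.538 → 61.54 cm.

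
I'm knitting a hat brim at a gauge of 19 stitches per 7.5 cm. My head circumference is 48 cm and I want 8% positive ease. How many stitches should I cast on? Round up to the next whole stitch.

Finished = 48 × 1.08 = 51.84 cm.
19 / 7.5 = 2.533 sts per cm.
51.84 × 2.533 = 131.33 sts.
→ 132 sts.

CO 132 sts.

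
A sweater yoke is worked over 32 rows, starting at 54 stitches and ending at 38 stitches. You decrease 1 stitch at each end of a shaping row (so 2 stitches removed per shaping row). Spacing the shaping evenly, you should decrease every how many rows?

Decrease every 4th row.

Stitches to remove: |38 − 54| = 16.
Shaping rows needed: 16 / 2 = 8.
32 rows / 8 = every 4 rows.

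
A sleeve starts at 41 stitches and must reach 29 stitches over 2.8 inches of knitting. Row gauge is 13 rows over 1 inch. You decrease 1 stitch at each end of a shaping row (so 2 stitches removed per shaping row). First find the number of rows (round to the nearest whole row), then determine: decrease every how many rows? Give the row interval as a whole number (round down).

Decrease every 6th row.

Rows = 2.8 × 13 = 36.4 → 36 rows.
Stitches to remove: 12 → 6 shaping rows (at 2 st each).
36 / 6 = 6.00 → every 6 rows.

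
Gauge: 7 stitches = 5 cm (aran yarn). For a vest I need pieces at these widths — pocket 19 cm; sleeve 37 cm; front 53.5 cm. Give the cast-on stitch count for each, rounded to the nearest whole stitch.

pocket 27; sleeve 52; front 75.

Rate = 7/5 = 1.4 sts per cm.
pocket: 19 × 1.4 = 26.60 → 27.
sleeve: 37 × 1.4 = 51.80 → 52.
front: 53.5 × 1.4 = 74.90 → 75.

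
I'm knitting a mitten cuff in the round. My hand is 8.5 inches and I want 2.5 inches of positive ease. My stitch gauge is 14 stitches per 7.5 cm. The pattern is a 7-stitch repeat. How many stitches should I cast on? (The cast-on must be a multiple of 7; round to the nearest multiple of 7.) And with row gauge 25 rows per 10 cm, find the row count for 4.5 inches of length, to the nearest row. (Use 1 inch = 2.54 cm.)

Finished = 8.5 + 2.5 = 11 inches.
11 inches × 2.54 = 27.94 cm.
14/7.5 = 1.867 sts per cm; 27.94 × 1.867 = 52.15 sts.
Nearest multiple of 7 → 49.
4.5 inches = 11.43 cm; × 2.5 = 28.57 → 29 rows.

Cast on 49 stitches; work 29 rows.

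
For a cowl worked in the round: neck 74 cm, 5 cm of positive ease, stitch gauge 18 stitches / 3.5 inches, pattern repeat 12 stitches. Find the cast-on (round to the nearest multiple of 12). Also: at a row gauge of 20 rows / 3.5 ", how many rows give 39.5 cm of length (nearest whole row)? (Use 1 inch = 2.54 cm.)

Cast on 156 stitches; work 89 rows.

Finished = 74 + 5 = 79 cm.
79 cm × 1/2.54 = 31.10 inches.
18/3.5 = 5.143 sts per in; 31.10 × 5.143 = 159.96 sts.
Nearest multiple of 12 → 156.
39.5 cm = 15.55 inches; × 5.714 = 88.86 → 89 rows.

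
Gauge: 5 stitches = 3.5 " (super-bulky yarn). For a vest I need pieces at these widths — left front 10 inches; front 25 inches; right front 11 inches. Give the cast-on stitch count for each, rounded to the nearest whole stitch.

Rate = 5/3.5 = 1.429 sts per in.
left front: 10 × 1.429 = 14.29 → 14.
front: 25 × 1.429 = 35.71 → 36.
right front: 11 × 1.429 = 15.71 → 16.

left front 14; front 36; right front 16.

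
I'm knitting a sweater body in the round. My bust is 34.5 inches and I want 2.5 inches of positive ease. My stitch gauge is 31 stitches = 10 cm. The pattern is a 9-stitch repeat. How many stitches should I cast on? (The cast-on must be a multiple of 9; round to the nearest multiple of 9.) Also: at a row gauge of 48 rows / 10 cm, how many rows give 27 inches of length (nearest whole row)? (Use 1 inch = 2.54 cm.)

Cast on 288 stitches; work 329 rows.

Finished = 34.5 + 2.5 = 37 inches.
37 inches × 2.54 = 93.98 cm.
31/10 = 3.1 sts per cm; 93.98 × 3.1 = 291.34 sts.
Nearest multiple of 9 → 288.
27 inches = 68.58 cm; × 4.8 = 329.18 → 329 rows.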